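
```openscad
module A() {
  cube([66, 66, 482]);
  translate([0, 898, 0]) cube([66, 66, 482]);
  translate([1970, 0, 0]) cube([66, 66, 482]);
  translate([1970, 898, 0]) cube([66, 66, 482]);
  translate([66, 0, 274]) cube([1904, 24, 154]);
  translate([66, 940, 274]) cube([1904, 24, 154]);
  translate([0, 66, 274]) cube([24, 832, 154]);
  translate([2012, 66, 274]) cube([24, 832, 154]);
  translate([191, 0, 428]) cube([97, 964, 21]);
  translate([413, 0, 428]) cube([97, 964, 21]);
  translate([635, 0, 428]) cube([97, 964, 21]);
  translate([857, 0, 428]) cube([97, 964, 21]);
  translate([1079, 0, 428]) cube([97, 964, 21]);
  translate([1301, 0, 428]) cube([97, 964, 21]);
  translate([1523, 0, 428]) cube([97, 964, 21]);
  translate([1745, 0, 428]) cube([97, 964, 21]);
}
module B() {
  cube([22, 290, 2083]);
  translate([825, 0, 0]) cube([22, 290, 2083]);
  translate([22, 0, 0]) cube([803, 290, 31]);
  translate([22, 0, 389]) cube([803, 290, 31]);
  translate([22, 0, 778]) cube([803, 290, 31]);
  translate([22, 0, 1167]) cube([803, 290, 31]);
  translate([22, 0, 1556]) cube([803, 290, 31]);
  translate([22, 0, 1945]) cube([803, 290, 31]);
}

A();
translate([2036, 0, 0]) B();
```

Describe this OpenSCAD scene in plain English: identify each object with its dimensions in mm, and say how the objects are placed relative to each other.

A is a bed frame 2036 mm long (x) by 964 mm wide (y). Four 66×66 mm corner posts, 482 mm tall, at the corners of the footprint. Four rails of 24 mm thickness and 154 mm height run between adjacent posts with their undersides at z = 274 mm, their outer faces flush with the outside of the frame (the two x-running rails run between the posts' inner faces; the two y-running rails run between the posts' inner faces). 8 slats, each 97 mm wide (x) and 21 mm thick, lie across the top of the two x-running rails, running the full 964 mm width of the frame in y; the slats are evenly spaced along x between the inner faces of the end posts with equal gaps (rounded down to the nearest mm) at the −x end and between each pair — any rounding remainder accumulates at the +x end.

B is an open bookshelf. Two side panels, each 22 mm thick, 290 mm deep and 2083 mm tall, stand 847 mm apart (outside-to-outside). Between them sit 6 shelves, each 31 mm thick and 290 mm deep, spanning the full gap between the sides. The bottom shelf rests on the floor (its underside at z = 0) and the clear gap between one shelf's top and the next shelf's underside is 358 mm.

The bookshelf is against the bed frame's +x side, with their −y faces flush.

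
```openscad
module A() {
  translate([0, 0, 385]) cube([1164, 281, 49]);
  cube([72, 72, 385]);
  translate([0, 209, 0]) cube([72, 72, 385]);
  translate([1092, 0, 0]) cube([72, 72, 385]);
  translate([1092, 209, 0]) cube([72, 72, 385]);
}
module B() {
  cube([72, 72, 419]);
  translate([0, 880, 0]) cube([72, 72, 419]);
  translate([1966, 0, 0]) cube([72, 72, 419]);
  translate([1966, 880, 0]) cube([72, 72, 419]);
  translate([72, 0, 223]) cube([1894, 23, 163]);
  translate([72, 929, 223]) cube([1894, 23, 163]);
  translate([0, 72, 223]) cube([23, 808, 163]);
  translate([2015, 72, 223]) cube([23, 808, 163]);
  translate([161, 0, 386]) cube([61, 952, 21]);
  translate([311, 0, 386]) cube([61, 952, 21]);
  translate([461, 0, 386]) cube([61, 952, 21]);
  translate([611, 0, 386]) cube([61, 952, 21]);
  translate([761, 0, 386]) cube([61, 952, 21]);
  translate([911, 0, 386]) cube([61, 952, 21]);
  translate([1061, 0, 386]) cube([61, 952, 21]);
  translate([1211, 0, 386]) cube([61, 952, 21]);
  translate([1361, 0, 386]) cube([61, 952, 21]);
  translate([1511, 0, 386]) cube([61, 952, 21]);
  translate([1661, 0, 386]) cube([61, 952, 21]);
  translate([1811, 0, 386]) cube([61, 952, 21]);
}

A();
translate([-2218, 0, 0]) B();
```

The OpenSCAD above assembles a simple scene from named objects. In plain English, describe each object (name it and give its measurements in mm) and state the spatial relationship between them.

A is a bench: a 1164×281 mm seat slab, 49 mm thick, top at z = 434 mm, on four 72×72 mm square legs flush with the seat corners and standing on z = 0.

B is a bed frame 2038 mm long (x) by 952 mm wide (y). Four 72×72 mm corner posts, 419 mm tall, at the corners of the footprint. Four rails of 23 mm thickness and 163 mm height run between adjacent posts with their undersides at z = 223 mm, their outer faces flush with the outside of the frame (the two x-running rails run between the posts' inner faces; the two y-running rails run between the posts' inner faces). 12 slats, each 61 mm wide (x) and 21 mm thick, lie across the top of the two x-running rails, running the full 952 mm width of the frame in y; the slats are evenly spaced along x between the inner faces of the end posts with equal gaps (rounded down to the nearest mm) at the −x end and between each pair — any rounding remainder accumulates at the +x end.

The bed frame is on the floor beside the bench on its −x side.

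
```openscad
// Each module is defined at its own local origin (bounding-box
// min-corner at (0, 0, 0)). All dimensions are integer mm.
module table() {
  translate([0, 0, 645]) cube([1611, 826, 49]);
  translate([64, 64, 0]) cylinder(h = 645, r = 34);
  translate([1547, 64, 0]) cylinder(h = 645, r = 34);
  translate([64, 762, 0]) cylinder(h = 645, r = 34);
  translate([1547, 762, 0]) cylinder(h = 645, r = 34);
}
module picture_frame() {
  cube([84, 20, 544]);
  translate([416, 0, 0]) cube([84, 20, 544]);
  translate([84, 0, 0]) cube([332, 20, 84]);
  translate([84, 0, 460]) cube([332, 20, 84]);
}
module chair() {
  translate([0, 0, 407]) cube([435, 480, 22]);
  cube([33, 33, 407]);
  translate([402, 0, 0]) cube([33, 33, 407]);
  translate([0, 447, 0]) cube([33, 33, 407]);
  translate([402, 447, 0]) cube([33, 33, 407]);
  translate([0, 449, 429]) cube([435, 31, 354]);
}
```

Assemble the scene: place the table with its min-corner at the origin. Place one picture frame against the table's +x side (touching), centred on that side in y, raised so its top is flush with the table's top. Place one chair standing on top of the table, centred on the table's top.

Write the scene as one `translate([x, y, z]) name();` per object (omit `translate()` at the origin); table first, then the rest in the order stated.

table();
translate([1611, 403, 150]) picture_frame();
translate([588, 173, 694]) chair();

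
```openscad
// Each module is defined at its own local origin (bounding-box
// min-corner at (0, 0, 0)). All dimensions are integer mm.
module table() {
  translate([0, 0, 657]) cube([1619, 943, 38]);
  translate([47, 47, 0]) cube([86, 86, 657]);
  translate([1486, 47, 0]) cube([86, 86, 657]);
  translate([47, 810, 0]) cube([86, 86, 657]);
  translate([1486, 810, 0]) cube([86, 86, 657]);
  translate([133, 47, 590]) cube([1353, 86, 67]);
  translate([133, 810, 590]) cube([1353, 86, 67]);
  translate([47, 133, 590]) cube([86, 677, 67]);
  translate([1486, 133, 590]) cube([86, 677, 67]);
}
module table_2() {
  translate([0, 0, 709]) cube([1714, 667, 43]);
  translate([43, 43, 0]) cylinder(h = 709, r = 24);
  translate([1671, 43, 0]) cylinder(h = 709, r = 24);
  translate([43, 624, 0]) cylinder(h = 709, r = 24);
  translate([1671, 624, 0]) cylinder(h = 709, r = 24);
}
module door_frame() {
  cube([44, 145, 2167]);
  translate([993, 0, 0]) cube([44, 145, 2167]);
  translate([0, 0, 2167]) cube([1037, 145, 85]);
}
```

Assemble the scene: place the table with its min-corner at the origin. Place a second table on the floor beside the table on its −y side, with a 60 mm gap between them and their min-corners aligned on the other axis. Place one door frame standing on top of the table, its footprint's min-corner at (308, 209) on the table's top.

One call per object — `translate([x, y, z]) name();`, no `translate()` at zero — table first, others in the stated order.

table();
translate([0, -727, 0]) table_2();
translate([308, 209, 695]) door_frame();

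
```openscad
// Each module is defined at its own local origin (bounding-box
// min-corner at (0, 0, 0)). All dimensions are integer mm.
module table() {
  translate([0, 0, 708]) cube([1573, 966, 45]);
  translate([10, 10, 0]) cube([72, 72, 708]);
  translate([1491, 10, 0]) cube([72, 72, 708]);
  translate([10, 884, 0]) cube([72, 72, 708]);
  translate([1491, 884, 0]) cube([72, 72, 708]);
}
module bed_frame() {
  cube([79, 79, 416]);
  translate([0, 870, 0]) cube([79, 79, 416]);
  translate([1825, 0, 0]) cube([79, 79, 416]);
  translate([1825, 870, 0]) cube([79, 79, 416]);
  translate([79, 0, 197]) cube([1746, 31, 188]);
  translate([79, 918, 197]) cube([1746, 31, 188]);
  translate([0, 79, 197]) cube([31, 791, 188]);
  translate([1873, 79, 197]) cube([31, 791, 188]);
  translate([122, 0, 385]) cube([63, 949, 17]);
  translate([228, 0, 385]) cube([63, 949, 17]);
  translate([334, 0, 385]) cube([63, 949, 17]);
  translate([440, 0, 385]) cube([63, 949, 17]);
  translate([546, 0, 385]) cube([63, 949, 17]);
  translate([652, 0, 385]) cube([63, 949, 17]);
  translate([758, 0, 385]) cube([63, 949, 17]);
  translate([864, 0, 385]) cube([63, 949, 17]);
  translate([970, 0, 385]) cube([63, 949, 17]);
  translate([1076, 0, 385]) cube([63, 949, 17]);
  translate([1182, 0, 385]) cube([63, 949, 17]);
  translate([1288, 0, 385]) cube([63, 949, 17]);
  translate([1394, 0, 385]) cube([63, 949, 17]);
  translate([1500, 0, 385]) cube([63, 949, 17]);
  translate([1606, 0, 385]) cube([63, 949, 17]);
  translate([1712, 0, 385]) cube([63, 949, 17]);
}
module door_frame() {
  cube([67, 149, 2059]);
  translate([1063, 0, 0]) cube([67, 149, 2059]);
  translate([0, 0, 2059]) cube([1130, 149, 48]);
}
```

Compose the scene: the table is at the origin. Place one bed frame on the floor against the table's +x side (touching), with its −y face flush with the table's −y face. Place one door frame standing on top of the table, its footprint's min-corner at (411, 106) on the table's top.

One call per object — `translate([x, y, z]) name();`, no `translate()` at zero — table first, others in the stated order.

table();
translate([1573, 0, 0]) bed_frame();
translate([411, 106, 753]) door_frame();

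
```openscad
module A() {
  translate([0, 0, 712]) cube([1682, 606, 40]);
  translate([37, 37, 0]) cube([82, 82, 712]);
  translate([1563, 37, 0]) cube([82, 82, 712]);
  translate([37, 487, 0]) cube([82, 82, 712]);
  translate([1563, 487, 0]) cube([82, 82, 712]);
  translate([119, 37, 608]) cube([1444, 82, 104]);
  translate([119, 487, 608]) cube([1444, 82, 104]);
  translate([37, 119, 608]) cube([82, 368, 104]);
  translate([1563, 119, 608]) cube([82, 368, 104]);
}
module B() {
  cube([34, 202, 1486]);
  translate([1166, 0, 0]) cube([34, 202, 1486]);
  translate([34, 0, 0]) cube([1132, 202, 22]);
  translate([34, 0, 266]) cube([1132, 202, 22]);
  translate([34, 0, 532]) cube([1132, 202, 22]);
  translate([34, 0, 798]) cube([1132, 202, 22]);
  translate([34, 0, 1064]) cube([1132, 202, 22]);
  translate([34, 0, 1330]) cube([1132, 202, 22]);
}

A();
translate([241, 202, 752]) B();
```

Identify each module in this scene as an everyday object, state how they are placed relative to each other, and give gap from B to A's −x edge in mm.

The bookshelf's min-x is at 241; the table's min-x is 0; gap = 241 mm.

A is a table. B is a bookshelf. The bookshelf is on top of the table, centred. The gap from the bookshelf to the table's −x edge is 241 mm.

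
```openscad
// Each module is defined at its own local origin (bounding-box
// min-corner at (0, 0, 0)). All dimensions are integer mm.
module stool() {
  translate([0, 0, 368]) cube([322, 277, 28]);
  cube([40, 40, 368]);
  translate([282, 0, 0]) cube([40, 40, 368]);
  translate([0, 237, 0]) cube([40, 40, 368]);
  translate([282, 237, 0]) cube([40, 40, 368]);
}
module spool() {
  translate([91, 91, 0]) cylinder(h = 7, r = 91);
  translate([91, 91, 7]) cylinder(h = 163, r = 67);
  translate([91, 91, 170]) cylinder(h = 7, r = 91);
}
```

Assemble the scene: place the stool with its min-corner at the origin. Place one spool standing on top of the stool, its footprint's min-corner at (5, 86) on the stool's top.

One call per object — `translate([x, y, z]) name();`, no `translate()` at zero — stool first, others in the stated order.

stool();
translate([5, 86, 396]) spool();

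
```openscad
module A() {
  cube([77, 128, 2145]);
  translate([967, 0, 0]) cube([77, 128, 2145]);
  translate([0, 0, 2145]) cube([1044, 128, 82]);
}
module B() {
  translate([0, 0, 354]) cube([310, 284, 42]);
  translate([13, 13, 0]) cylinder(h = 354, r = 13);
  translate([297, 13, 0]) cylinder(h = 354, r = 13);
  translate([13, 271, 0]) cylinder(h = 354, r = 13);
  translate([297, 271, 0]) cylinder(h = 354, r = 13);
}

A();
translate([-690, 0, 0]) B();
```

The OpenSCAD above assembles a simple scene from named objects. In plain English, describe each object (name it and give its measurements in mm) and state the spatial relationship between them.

A is a rectangular door frame: two vertical jambs of 77×128 mm section, 2145 mm tall, with a clear opening 890 mm wide between their inner faces. A header 82 mm tall and 128 mm deep lies on top of the jambs and spans the full outside width.

B is a four-legged stool. The seat is 310×284 mm, 42 mm thick, top at z = 396 mm. It stands on four round legs, each 26 mm in diameter, from z = 0 to the seat underside, each leg's axis is inset half a diameter from the nearest pair of seat edges (so the leg's bounding box is flush with the corner).

The stool is on the floor beside the door frame on its −x side.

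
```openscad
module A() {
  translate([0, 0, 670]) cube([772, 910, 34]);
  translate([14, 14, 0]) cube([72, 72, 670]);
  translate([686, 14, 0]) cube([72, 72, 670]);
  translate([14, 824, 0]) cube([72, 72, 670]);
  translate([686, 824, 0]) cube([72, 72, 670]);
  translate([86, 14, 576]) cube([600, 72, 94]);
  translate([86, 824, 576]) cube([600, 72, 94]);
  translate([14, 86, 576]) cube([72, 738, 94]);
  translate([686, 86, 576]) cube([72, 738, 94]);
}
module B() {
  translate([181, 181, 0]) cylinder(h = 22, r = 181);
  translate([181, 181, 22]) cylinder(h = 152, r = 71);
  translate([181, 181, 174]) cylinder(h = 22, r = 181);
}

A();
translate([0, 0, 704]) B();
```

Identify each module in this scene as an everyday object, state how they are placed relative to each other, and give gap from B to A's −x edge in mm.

A is a table. B is a spool. The spool is on top of the table. The gap from the spool to the table's −x edge is 0 mm.

The spool's min-x is at 0; the table's min-x is 0; gap = 0 mm.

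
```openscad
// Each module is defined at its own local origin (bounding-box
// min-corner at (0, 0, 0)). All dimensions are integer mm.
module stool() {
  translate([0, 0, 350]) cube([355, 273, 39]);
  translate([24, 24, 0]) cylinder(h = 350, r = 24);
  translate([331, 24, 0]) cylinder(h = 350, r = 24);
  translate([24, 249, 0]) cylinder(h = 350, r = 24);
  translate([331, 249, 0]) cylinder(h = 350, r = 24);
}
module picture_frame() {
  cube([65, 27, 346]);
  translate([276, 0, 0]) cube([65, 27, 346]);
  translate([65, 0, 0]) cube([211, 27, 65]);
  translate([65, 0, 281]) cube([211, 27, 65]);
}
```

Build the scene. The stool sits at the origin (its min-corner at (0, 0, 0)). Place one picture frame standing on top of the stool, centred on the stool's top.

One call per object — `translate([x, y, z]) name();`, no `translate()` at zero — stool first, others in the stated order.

stool();
translate([7, 123, 389]) picture_frame();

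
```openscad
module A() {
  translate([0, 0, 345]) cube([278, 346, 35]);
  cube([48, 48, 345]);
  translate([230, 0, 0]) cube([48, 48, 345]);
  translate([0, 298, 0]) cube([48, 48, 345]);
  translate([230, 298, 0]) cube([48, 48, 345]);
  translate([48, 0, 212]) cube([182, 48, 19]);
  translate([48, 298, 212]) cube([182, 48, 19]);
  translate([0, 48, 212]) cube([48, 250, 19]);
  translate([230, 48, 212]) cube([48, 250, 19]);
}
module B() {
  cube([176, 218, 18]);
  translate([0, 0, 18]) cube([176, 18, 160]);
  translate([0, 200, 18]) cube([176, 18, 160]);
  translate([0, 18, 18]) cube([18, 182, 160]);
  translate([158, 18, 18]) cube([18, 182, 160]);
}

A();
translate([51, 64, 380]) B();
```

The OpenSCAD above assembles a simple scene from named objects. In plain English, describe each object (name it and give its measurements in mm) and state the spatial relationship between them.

A is a four-legged stool. The seat is a 278×346×35 mm slab whose top surface is at z = 380 mm; four square legs, each 48×48 mm in cross-section, run from the floor (z = 0) to the underside of the seat, each flush with a corner of the seat. Four stretchers, 48 mm wide and 19 mm tall, connect adjacent legs with their undersides at z = 212 mm, each running between the inner faces of the legs it joins and aligned with the legs' outer faces on the other axis.

B is an open-topped rectangular box: outside dimensions 176×218×178 mm, with a uniform wall and base thickness of 18 mm. The base is a full 176×218 slab on the floor; four walls sit on top of the base. The front and back walls (the −y and +y sides) span the full width; the two side walls fit between them.

The open box is on top of the stool, centred.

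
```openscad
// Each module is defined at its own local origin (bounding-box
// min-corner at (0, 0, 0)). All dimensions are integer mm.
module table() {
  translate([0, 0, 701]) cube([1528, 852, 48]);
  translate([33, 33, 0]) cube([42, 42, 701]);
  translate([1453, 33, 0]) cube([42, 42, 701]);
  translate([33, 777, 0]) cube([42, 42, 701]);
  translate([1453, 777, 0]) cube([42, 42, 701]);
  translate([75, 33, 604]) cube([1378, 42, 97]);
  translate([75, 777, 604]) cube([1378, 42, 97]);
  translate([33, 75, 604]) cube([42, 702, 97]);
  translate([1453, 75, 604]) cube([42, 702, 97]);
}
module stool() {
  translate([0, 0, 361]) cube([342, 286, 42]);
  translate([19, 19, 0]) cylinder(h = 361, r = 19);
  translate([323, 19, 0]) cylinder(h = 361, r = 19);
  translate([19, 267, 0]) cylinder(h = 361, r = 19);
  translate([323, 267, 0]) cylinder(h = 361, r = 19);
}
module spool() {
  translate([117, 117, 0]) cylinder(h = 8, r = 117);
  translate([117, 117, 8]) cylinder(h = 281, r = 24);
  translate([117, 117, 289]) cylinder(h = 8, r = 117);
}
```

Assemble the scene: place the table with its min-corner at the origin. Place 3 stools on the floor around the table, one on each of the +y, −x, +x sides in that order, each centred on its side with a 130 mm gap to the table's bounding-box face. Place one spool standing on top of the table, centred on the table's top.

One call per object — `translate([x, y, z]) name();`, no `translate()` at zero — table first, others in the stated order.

table();
translate([593, 982, 0]) stool();
translate([-472, 283, 0]) stool();
translate([1658, 283, 0]) stool();
translate([647, 309, 749]) spool();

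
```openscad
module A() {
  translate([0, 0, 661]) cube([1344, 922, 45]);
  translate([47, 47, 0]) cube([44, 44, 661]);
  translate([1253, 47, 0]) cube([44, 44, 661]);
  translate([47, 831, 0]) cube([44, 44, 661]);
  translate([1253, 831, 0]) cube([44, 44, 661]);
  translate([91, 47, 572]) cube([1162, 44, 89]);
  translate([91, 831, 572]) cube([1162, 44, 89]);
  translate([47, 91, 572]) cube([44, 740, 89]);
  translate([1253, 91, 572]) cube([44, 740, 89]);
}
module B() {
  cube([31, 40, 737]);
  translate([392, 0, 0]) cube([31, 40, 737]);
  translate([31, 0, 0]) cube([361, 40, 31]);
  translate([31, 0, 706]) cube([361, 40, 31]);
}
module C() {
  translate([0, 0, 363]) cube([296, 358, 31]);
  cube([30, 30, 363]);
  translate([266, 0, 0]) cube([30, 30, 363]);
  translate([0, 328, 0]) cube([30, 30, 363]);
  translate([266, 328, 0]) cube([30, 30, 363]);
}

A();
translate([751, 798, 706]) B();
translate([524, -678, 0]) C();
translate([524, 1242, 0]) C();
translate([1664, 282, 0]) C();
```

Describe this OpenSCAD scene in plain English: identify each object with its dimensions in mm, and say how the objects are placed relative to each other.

A is a rectangular dining table. The top is 1344×922×45 mm with its upper surface at z = 706 mm. It stands on four 44×44 mm square legs, each inset 47 mm from the nearest pair of top edges, running from the floor to the underside of the top. Four apron rails, 44 mm thick and 89 mm tall, run between adjacent legs with their top edges flush with the underside of the top and their outer faces flush with the legs' outer faces.

B is a rectangular picture frame lying in the x–z plane (depth along y). The opening is 361 mm wide (x) by 675 mm tall (z), surrounded by a border 31 mm wide on all four sides. The frame is 40 mm deep and is made of two full-height vertical stiles with two horizontal rails fitted between them.

C is a simple wooden stool: a rectangular seat 296 mm (x) by 358 mm (y), 31 mm thick, top face at z = 394 mm, on four square legs, each 30×30 mm in cross-section. The legs rest on z = 0, each flush with a corner of the seat.

The picture frame is on top of the table. Three stools sit around the table at the −y, +y, +x sides.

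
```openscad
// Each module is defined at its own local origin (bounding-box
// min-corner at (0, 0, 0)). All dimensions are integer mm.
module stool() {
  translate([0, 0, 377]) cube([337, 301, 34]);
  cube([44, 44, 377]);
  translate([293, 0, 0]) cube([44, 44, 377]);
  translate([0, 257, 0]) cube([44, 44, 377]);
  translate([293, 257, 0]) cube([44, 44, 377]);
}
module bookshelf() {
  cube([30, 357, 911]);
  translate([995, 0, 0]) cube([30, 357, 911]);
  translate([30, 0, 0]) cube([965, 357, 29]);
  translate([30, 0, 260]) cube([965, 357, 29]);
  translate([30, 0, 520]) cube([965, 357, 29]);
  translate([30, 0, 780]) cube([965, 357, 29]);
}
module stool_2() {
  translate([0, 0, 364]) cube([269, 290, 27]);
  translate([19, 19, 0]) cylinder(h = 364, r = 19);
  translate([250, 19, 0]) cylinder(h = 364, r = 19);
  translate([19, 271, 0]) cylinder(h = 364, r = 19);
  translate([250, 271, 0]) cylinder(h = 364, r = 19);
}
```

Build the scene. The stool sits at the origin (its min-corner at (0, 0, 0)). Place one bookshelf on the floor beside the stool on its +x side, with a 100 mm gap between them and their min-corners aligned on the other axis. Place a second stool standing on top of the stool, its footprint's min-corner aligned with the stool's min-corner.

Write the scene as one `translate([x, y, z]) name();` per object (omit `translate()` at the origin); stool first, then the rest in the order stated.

stool();
translate([437, 0, 0]) bookshelf();
translate([0, 0, 411]) stool_2();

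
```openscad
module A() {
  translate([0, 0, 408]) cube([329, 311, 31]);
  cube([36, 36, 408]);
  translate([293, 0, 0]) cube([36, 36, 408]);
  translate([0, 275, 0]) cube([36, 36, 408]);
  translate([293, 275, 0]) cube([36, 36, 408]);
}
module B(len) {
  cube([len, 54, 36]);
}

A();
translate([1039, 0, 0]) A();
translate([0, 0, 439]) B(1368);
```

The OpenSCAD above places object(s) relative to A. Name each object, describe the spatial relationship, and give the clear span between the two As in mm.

A is a stool. B is a beam. A beam spans the tops of two stools. The clear span between the two stools is 710 mm.

Second stool starts at x = 1039; first ends at x = 329; clear span = 1039 − 329 = 710 mm.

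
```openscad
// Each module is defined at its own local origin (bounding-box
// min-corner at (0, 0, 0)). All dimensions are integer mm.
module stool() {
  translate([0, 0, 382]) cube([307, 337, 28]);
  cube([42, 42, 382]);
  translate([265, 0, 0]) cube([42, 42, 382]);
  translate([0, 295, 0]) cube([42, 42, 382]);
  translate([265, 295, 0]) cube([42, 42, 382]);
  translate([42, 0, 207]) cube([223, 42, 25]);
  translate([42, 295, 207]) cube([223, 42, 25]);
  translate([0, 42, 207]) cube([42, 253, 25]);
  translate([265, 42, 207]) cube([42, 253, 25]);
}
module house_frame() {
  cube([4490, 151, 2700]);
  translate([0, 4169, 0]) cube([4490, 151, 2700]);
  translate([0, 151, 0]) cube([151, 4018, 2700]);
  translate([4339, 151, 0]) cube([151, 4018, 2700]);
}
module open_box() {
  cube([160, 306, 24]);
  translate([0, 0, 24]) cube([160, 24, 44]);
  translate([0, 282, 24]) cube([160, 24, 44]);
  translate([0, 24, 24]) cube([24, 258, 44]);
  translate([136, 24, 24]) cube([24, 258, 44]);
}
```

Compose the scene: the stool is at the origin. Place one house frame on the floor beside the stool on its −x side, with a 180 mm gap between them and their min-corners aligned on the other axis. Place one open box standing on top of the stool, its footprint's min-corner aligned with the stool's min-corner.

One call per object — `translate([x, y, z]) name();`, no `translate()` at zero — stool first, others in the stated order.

stool();
translate([-4670, 0, 0]) house_frame();
translate([0, 0, 410]) open_box();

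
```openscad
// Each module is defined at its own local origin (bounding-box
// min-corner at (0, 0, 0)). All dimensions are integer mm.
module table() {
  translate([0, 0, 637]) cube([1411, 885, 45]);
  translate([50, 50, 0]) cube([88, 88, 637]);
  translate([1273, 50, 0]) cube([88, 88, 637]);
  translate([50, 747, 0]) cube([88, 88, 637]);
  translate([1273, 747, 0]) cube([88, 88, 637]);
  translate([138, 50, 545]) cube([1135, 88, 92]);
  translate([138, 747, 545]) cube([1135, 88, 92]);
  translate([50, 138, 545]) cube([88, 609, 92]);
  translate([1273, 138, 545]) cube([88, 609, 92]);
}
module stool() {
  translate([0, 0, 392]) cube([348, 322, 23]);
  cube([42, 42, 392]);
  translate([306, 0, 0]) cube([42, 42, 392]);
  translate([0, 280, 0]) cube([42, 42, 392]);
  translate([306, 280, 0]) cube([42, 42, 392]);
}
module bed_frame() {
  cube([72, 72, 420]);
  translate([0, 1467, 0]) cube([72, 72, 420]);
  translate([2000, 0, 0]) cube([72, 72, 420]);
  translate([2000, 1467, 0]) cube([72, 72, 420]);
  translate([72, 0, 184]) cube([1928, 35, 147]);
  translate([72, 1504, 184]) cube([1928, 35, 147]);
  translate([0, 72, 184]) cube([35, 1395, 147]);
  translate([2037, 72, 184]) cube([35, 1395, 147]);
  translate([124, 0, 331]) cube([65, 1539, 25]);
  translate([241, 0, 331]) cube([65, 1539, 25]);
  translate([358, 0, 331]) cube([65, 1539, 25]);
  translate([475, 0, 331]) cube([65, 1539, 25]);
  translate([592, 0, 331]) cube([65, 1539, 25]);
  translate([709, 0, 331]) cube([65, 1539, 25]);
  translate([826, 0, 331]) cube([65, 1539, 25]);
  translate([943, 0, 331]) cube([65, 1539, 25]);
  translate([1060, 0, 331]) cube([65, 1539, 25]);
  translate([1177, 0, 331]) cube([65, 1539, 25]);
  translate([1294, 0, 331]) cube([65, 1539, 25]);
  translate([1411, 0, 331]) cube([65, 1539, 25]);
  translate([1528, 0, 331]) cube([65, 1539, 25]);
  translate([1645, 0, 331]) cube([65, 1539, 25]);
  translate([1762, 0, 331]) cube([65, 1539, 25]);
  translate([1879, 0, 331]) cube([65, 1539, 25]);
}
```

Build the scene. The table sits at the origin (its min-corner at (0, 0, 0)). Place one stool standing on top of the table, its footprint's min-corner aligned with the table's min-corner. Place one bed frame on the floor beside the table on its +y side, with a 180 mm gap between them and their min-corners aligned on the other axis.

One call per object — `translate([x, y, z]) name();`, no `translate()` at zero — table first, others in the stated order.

table();
translate([0, 0, 682]) stool();
translate([0, 1065, 0]) bed_frame();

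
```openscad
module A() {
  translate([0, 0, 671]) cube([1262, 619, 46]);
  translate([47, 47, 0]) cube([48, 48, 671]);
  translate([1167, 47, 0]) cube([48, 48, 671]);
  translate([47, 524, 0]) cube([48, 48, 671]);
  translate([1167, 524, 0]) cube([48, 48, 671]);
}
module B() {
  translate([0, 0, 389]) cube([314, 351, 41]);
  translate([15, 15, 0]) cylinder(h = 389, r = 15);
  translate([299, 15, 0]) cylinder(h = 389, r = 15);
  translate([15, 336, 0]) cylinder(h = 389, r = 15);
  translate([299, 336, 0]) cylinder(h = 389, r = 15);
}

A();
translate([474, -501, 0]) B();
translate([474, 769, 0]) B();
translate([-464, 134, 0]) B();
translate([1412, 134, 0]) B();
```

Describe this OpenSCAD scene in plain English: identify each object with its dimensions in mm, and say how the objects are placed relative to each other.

A is a table: top 1262 mm (x) × 619 mm (y), 46 mm thick, upper face at z = 717 mm, on four 48×48 mm square legs, each inset 47 mm from the nearest pair of top edges, running from z = 0 to the bottom of the top.

B is a four-legged stool. The seat is 314×351 mm, 41 mm thick, top at z = 430 mm. It stands on four round legs, each 30 mm in diameter, from z = 0 to the seat underside, each leg's axis is inset half a diameter from the nearest pair of seat edges (so the leg's bounding box is flush with the corner).

Four stools sit around the table at the −y, +y, −x, +x sides.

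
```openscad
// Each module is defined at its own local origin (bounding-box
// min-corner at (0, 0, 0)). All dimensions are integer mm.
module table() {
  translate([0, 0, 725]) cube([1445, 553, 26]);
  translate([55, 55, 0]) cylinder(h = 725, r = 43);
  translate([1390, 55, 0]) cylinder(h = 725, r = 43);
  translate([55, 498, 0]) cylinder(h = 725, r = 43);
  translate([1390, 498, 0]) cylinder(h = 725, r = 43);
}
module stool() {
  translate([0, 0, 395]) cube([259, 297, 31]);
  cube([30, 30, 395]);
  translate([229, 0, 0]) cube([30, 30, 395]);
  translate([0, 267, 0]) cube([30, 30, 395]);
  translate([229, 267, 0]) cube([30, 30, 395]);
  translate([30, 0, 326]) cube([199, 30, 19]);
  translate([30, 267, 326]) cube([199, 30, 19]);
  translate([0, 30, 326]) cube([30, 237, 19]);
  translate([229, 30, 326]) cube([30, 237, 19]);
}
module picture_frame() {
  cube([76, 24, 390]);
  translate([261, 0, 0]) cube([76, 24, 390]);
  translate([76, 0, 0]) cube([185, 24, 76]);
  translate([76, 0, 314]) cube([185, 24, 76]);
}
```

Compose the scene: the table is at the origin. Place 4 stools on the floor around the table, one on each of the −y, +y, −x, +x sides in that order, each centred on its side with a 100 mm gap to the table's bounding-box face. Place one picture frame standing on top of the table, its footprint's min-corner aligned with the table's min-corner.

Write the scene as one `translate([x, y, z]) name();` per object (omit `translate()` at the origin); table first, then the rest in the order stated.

table();
translate([593, -397, 0]) stool();
translate([593, 653, 0]) stool();
translate([-359, 128, 0]) stool();
translate([1545, 128, 0]) stool();
translate([0, 0, 751]) picture_frame();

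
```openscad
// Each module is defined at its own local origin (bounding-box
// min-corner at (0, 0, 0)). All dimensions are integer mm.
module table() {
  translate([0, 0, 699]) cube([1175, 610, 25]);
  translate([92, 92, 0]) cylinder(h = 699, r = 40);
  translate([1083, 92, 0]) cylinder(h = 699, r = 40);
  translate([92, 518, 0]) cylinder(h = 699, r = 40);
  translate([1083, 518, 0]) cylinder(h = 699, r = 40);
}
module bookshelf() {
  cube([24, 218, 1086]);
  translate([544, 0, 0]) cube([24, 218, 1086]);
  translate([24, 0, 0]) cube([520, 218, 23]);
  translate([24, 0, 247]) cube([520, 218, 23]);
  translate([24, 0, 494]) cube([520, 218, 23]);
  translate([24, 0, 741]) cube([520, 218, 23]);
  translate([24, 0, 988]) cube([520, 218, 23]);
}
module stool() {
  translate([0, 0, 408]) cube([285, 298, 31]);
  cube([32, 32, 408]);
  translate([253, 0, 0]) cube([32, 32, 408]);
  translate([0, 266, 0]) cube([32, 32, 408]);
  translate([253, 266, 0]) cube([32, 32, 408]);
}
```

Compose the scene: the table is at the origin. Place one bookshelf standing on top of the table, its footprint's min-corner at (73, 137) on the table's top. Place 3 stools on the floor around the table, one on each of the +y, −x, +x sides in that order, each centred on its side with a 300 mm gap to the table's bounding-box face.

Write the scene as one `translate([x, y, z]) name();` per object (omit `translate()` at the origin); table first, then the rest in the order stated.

table();
translate([73, 137, 724]) bookshelf();
translate([445, 910, 0]) stool();
translate([-585, 156, 0]) stool();
translate([1475, 156, 0]) stool();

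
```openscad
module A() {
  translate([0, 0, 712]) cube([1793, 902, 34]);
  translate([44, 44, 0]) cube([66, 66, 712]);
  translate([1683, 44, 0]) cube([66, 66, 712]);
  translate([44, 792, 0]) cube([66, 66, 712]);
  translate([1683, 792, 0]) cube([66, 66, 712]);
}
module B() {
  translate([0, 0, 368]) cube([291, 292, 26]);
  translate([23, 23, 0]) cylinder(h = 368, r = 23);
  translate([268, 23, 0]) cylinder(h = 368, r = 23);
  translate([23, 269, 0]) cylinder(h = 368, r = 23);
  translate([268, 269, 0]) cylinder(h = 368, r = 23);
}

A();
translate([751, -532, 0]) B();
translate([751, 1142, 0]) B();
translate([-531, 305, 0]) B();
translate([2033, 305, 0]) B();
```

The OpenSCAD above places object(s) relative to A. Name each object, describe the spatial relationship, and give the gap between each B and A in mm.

A is a table. B is a stool. Four stools sit around the table at the −y, +y, −x, +x sides. The gap between each stool and the table is 240 mm.

Each stool's nearest face is 240 mm from the table's bounding box.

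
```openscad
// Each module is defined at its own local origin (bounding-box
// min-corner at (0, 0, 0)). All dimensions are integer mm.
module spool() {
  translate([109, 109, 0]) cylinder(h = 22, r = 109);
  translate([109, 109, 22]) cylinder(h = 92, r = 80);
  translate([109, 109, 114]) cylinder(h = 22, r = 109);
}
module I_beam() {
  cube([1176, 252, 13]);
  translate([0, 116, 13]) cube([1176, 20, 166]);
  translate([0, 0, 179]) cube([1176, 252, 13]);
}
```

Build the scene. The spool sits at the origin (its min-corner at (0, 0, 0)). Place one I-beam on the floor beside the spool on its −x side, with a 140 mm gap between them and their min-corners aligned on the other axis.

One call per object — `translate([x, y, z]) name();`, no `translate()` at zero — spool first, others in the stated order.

spool();
translate([-1316, 0, 0]) I_beam();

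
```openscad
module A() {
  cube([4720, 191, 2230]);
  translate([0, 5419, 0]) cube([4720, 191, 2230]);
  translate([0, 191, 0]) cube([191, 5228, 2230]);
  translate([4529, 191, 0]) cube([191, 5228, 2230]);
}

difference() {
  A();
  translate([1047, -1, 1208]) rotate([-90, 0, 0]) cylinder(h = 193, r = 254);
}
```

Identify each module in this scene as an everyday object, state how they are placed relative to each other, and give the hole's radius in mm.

The subtracted cylinder has r = 254 mm.

A is a house frame. The house frame has a circular hole through its front wall. The hole's radius is 254 mm.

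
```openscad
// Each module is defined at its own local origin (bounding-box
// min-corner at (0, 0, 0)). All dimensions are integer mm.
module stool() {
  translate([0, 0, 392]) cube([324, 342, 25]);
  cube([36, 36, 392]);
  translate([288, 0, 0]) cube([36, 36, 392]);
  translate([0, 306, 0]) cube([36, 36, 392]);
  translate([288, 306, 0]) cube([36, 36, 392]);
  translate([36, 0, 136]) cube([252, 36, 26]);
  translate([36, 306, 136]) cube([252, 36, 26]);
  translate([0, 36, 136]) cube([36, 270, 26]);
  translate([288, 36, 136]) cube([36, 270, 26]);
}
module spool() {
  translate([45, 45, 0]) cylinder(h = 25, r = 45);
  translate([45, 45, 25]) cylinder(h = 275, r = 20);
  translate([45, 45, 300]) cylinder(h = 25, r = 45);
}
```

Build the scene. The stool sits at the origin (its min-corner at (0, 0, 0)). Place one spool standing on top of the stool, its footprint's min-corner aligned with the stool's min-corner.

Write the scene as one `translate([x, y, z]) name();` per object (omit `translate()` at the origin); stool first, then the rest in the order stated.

stool();
translate([0, 0, 417]) spool();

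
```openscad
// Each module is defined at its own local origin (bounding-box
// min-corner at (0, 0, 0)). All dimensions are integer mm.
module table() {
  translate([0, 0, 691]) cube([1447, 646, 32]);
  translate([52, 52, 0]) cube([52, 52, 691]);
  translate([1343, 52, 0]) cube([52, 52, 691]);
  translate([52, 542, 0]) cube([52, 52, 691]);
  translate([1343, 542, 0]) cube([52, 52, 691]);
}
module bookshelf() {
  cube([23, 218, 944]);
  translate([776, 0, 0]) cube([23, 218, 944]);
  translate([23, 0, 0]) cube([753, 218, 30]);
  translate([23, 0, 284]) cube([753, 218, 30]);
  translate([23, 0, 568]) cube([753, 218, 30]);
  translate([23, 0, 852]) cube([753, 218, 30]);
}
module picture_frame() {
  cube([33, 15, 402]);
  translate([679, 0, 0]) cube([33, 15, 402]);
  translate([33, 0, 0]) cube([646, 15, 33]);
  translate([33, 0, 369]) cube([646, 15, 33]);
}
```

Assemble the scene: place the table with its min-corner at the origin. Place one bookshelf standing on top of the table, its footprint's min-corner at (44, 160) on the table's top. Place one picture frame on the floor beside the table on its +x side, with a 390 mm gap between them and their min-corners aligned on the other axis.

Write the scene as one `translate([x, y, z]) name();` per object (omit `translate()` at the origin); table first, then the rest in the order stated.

table();
translate([44, 160, 723]) bookshelf();
translate([1837, 0, 0]) picture_frame();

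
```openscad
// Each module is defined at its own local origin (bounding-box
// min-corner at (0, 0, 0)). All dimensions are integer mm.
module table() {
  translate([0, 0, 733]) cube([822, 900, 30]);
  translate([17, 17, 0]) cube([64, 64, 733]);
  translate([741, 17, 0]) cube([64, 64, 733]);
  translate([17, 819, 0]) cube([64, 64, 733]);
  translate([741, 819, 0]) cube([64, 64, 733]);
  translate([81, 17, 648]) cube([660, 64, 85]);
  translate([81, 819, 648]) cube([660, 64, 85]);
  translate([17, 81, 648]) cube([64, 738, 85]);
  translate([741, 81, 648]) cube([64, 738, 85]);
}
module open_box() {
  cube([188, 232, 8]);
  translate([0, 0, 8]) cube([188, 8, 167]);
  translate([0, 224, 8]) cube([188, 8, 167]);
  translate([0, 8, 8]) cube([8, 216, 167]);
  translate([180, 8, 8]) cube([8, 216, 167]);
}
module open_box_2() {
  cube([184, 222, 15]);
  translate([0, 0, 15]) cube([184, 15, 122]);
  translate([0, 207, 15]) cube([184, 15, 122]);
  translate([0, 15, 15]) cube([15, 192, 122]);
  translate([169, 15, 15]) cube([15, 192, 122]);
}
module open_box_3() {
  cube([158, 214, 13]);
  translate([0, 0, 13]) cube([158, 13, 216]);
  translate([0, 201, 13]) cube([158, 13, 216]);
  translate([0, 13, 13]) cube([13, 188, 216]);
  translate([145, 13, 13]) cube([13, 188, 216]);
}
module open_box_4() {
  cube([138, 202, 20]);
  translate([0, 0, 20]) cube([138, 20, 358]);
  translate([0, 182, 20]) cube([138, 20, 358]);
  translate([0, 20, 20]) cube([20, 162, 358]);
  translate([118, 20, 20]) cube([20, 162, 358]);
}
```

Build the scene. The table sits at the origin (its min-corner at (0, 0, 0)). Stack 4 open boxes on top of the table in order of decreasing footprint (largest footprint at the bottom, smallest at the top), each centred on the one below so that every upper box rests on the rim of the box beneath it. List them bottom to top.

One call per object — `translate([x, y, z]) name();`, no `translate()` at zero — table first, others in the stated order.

table();
translate([317, 334, 763]) open_box();
translate([319, 339, 938]) open_box_2();
translate([332, 343, 1075]) open_box_3();
translate([342, 349, 1304]) open_box_4();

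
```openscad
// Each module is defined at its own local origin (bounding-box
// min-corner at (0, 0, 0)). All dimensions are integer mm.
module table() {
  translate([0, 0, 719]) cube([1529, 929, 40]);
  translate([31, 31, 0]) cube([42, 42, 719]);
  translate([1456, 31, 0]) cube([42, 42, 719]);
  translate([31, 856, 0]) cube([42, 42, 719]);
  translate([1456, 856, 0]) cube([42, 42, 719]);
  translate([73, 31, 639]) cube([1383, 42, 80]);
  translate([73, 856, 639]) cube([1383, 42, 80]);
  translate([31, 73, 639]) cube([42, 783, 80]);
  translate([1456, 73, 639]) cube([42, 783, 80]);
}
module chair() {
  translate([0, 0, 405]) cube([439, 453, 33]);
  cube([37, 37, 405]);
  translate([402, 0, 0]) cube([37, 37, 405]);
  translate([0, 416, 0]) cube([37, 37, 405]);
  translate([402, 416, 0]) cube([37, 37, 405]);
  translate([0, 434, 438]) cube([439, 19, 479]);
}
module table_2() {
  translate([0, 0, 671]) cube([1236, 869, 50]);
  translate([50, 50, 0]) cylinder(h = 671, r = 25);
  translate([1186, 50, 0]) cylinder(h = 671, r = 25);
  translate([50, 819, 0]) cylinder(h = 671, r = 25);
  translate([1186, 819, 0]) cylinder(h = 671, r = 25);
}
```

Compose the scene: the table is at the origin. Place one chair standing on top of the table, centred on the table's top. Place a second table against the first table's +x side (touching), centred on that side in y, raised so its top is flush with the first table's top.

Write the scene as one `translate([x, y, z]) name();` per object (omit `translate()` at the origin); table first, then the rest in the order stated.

table();
translate([545, 238, 759]) chair();
translate([1529, 30, 38]) table_2();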